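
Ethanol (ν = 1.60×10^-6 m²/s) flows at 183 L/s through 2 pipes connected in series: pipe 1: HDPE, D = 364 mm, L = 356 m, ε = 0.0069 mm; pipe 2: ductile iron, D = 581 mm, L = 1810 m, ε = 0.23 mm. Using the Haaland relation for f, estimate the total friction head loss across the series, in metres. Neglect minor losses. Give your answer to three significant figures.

Pipe 1: V = 1.759 m/s, Re = 4.00×10^5, ε/D = 1.90×10^-5, f = 0.01379, h_1 = f(L/D)V²/2g = 2.126 m
Pipe 2: V = 0.6903 m/s, Re = 2.51×10^5, ε/D = 3.96×10^-4, f = 0.01770, h_2 = f(L/D)V²/2g = 1.339 m
Series → Q common, losses add: H = Σh = 3.465 m

H ≈ 3.46 m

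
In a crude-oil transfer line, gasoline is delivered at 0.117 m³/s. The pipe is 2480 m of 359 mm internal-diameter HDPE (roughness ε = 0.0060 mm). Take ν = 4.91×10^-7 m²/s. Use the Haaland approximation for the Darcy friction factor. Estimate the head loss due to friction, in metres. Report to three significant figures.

h_f ≈ 5.74 m

V = 4Q/(πD²) = 4·0.117/(π·0.359²) = 1.156 m/s
Re = VD/ν = 1.156·0.359/4.91×10^-7 = 8.45×10^5 → turbulent
ε/D = 0.0060/359 = 1.67×10^-5
Haaland: f = 0.01220
h_f = f(L/D)V²/(2g) = 0.01220·(2480/0.359)·1.156²/(2·9.81) = 5.738 m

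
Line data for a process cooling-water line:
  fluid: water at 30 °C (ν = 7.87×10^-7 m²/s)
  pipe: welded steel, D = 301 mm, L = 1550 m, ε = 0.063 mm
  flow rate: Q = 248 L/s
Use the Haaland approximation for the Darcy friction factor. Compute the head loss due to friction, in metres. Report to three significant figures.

h_f ≈ 46.3 m

V = 4Q/(πD²) = 4·0.248/(π·0.301²) = 3.485 m/s
Re = VD/ν = 3.485·0.301/7.87×10^-7 = 1.33×10^6 → turbulent
ε/D = 0.063/301 = 2.09×10^-4
Haaland: f = 0.01451
h_f = f(L/D)V²/(2g) = 0.01451·(1550/0.301)·3.485²/(2·9.81) = 46.27 m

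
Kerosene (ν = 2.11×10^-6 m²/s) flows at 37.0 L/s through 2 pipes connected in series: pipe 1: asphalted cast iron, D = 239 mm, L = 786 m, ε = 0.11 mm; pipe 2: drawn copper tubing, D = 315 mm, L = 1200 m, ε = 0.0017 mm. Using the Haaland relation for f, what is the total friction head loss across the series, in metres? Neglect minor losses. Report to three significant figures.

H ≈ 3.13 m

Pipe 1: V = 0.8247 m/s, Re = 9.34×10^4, ε/D = 4.60×10^-4, f = 0.02008, h_1 = f(L/D)V²/2g = 2.290 m
Pipe 2: V = 0.4748 m/s, Re = 7.09×10^4, ε/D = 5.40×10^-6, f = 0.01919, h_2 = f(L/D)V²/2g = 0.8400 m
Series → Q common, losses add: H = Σh = 3.130 m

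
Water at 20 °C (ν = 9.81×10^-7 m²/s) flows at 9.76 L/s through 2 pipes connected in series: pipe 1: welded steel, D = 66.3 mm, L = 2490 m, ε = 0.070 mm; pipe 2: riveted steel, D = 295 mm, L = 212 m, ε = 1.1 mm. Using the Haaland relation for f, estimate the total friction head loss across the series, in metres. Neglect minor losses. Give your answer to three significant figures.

Pipe 1: V = 2.827 m/s, Re = 1.91×10^5, ε/D = 0.00106, f = 0.02118, h_1 = f(L/D)V²/2g = 324.1 m
Pipe 2: V = 0.1428 m/s, Re = 4.29×10^4, ε/D = 0.00373, f = 0.03016, h_2 = f(L/D)V²/2g = 0.02253 m
Series → Q common, losses add: H = Σh = 324.1 m

H ≈ 324 m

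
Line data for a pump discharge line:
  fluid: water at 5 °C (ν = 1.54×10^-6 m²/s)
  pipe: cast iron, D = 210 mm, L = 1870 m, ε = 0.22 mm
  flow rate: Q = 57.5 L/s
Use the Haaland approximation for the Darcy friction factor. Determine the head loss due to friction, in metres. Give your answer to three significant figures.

V = 4Q/(πD²) = 4·0.0575/(π·0.210²) = 1.660 m/s
Re = VD/ν = 1.660·0.210/1.54×10^-6 = 2.26×10^5 → turbulent
ε/D = 0.22/210 = 0.00105
Haaland: f = 0.02097
h_f = f(L/D)V²/(2g) = 0.02097·(1870/0.210)·1.660²/(2·9.81) = 26.23 m

h_f ≈ 26.2 m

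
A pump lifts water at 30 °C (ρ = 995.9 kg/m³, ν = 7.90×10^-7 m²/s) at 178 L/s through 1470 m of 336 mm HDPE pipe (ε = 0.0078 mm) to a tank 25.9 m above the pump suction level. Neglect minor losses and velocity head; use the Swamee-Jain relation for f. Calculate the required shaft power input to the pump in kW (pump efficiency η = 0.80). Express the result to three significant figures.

P_shaft ≈ 80.6 kW

V = 4Q/(πD²) = 2.007 m/s; Re = 8.54×10^5; ε/D = 2.32×10^-5; f = 0.01242
h_f = f(L/D)V²/2g = 11.16 m
Total head H = z + h_f = 25.9 + 11.16 = 37.06 m
P_hyd = ρgQH = 995.9·9.81·0.178·37.06 = 64.45 kW
P_shaft = P_hyd/η = 64.45/0.80 = 80.56 kW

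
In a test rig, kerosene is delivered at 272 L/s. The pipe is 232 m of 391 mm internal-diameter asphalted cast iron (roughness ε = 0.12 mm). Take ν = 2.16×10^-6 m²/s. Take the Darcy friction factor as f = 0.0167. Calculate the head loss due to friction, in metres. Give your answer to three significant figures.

h_f ≈ 2.59 m

V = 4Q/(πD²) = 4·0.272/(π·0.391²) = 2.265 m/s
h_f = f(L/D)V²/(2g) = 0.01670·(232/0.391)·2.265²/(2·9.81) = 2.592 m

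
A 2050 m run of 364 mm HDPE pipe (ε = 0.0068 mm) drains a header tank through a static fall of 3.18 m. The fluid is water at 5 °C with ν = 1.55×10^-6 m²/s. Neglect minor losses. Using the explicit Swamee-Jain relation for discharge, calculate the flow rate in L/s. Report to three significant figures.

Swamee-Jain (Type II): Q = -0.965·√(gD⁵h_f/L)·ln[ε/(3.7D) + √(3.17ν²L/(gD³h_f))]
√(gD⁵h_f/L) = √(9.81·0.364⁵·3.18/2050) = 0.009861
ε/(3.7D) = 5.05×10^-6; √(3.17ν²L/(gD³h_f)) = 1.02×10^-4
Q = -0.965·0.009861·ln(1.069×10^-4) = 0.08701 m³/s
Check: V = 0.836 m/s, Re = 1.96×10^5, f = 0.01576, h_f = 3.16 m ≈ 3.18 m ✓

Q ≈ 87.0 L/s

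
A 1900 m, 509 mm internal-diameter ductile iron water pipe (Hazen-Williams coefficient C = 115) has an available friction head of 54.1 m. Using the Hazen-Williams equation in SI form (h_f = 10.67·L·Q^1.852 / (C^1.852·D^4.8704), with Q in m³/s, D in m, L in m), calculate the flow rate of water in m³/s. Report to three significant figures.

Q ≈ 0.794 m³/s

Rearranging: Q = [h_f·C^1.852·D^4.8704 / (10.67·L)]^(1/1.852)
Q = [54.1·115^1.852·0.509^4.8704 / (10.67·1900)]^0.540 = 0.7938 m³/s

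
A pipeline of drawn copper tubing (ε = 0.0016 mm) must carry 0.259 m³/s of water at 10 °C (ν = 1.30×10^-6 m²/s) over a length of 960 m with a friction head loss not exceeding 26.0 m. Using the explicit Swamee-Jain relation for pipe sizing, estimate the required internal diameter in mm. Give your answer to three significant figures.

D ≈ 305 mm

Swamee-Jain (Type III): D = 0.66·[ε^1.25·(LQ²/(gh_f))^4.75 + ν·Q^9.4·(L/(gh_f))^5.2]^0.04
LQ²/(gh_f) = 0.2525; L/(gh_f) = 3.764
Term 1 = ε^1.25·(…)^4.75 = 8.24×10^-11; Term 2 = ν·Q^9.4·(…)^5.2 = 3.91×10^-9
D = 0.66·(8.24×10^-11 + 3.91×10^-9)^0.04 = 0.3045 m = 305 mm
Check: V = 3.56 m/s, Re = 8.33×10^5, f = 0.01209, h_f = 24.6 m ≈ 26.0 m ✓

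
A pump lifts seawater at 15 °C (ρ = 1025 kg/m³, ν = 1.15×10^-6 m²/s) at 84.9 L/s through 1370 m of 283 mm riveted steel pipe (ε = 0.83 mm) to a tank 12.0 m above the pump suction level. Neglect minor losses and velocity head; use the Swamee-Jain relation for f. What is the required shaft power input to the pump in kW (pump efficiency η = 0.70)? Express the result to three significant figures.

P_shaft ≈ 29.2 kW

V = 4Q/(πD²) = 1.350 m/s; Re = 3.32×10^5; ε/D = 0.00293; f = 0.02655
h_f = f(L/D)V²/2g = 11.94 m
Total head H = z + h_f = 12.0 + 11.94 = 23.94 m
P_hyd = ρgQH = 1025·9.81·0.0849·23.94 = 20.43 kW
P_shaft = P_hyd/η = 20.43/0.70 = 29.19 kW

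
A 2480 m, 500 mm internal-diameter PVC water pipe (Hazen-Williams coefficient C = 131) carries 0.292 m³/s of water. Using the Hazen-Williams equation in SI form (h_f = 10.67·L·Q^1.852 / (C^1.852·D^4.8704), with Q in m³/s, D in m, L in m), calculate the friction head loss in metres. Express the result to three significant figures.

h_f ≈ 9.49 m

h_f = 10.67·2480·0.292^1.852 / (131^1.852·0.500^4.8704) = 9.494 m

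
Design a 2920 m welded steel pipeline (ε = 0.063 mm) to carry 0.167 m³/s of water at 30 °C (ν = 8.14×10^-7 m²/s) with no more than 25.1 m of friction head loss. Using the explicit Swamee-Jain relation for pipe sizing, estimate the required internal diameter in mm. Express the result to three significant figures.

D ≈ 335 mm

Swamee-Jain (Type III): D = 0.66·[ε^1.25·(LQ²/(gh_f))^4.75 + ν·Q^9.4·(L/(gh_f))^5.2]^0.04
LQ²/(gh_f) = 0.3307; L/(gh_f) = 11.86
Term 1 = ε^1.25·(…)^4.75 = 2.93×10^-8; Term 2 = ν·Q^9.4·(…)^5.2 = 1.55×10^-8
D = 0.66·(2.93×10^-8 + 1.55×10^-8)^0.04 = 0.3354 m = 335 mm
Check: V = 1.89 m/s, Re = 7.79×10^5, f = 0.01487, h_f = 23.6 m ≈ 25.1 m ✓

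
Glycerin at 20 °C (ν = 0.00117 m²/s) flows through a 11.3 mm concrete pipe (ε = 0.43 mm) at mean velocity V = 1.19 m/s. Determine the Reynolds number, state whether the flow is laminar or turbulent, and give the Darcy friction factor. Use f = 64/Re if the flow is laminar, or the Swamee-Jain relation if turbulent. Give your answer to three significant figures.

Re ≈ 11.5; laminar; f = 64/Re ≈ 5.57

Re = VD/ν = 1.190·0.0113/0.00117 = 11.5
Re < 2300 → laminar → f = 64/Re = 5.569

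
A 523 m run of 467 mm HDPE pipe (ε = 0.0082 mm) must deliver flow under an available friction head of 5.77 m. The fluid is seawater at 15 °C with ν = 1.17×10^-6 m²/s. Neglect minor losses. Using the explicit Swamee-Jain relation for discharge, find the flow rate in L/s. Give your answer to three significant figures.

Q ≈ 502 L/s

Swamee-Jain (Type II): Q = -0.965·√(gD⁵h_f/L)·ln[ε/(3.7D) + √(3.17ν²L/(gD³h_f))]
√(gD⁵h_f/L) = √(9.81·0.467⁵·5.77/523) = 0.04903
ε/(3.7D) = 4.75×10^-6; √(3.17ν²L/(gD³h_f)) = 1.98×10^-5
Q = -0.965·0.04903·ln(2.459×10^-5) = 0.5022 m³/s
Check: V = 2.93 m/s, Re = 1.17×10^6, f = 0.01177, h_f = 5.77 m ≈ 5.77 m ✓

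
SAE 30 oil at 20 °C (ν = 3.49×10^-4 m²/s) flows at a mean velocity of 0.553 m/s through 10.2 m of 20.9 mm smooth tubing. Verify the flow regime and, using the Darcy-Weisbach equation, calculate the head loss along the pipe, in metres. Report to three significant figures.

h_f ≈ 14.7 m

Re = VD/ν = 0.553·0.02090/3.49×10^-4 = 33.1 → laminar (Re < 2300)
f = 64/Re = 1.933
h_f = f(L/D)V²/(2g) = 1.933·(10.2/0.02090)·0.553²/(2·9.81) = 14.70 m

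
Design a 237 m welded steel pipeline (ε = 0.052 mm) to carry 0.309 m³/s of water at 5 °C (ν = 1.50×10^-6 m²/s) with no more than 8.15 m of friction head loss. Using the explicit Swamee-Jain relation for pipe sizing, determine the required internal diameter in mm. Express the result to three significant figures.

D ≈ 323 mm

Swamee-Jain (Type III): D = 0.66·[ε^1.25·(LQ²/(gh_f))^4.75 + ν·Q^9.4·(L/(gh_f))^5.2]^0.04
LQ²/(gh_f) = 0.2830; L/(gh_f) = 2.964
Term 1 = ε^1.25·(…)^4.75 = 1.10×10^-8; Term 2 = ν·Q^9.4·(…)^5.2 = 6.85×10^-9
D = 0.66·(1.10×10^-8 + 6.85×10^-9)^0.04 = 0.3233 m = 323 mm
Check: V = 3.76 m/s, Re = 8.11×10^5, f = 0.01453, h_f = 7.69 m ≈ 8.15 m ✓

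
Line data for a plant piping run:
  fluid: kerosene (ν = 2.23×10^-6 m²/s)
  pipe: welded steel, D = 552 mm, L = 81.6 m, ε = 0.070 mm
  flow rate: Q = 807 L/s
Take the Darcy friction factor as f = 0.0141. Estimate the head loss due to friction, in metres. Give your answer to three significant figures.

h_f ≈ 1.21 m

V = 4Q/(πD²) = 4·0.807/(π·0.552²) = 3.372 m/s
h_f = f(L/D)V²/(2g) = 0.01410·(81.6/0.552)·3.372²/(2·9.81) = 1.208 m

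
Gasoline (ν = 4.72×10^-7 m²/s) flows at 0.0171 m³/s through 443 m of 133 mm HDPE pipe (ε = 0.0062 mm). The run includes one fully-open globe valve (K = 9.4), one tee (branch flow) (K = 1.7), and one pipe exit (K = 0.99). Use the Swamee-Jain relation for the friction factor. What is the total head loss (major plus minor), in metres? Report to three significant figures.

V = 4Q/(πD²) = 1.231 m/s; V²/2g = 0.07722 m
Re = 3.47×10^5, ε/D = 4.66×10^-5 → f = 0.01456 (Swamee-Jain)
Major: h_f = f(L/D)·V²/2g = 0.01456·3331·0.07722 = 3.745 m
Minor: ΣK = 12.1; h_m = ΣK·V²/2g = 0.9335 m
Total H_L = 3.745 + 0.9335 = 4.679 m

H_L ≈ 4.68 m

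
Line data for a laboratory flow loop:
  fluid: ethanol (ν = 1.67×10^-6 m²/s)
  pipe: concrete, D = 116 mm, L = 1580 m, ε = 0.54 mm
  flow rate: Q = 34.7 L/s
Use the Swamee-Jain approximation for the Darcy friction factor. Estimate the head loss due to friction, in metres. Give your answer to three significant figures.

V = 4Q/(πD²) = 4·0.0347/(π·0.116²) = 3.283 m/s
Re = VD/ν = 3.283·0.116/1.67×10^-6 = 2.28×10^5 → turbulent
ε/D = 0.54/116 = 0.00466
Swamee-Jain: f = 0.03032
h_f = f(L/D)V²/(2g) = 0.03032·(1580/0.116)·3.283²/(2·9.81) = 226.9 m

h_f ≈ 227 m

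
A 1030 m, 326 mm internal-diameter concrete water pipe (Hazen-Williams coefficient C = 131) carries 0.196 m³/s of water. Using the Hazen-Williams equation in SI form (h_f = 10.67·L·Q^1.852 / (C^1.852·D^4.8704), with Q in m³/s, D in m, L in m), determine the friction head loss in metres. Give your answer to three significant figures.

h_f ≈ 15.1 m

h_f = 10.67·1030·0.196^1.852 / (131^1.852·0.326^4.8704) = 15.13 m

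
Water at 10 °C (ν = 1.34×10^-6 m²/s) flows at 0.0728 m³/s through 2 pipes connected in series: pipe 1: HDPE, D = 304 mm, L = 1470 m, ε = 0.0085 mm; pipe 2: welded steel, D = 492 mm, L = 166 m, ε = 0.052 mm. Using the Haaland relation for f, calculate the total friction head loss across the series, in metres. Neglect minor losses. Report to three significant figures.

H ≈ 3.84 m

Pipe 1: V = 1.003 m/s, Re = 2.28×10^5, ε/D = 2.80×10^-5, f = 0.01531, h_1 = f(L/D)V²/2g = 3.796 m
Pipe 2: V = 0.3829 m/s, Re = 1.41×10^5, ε/D = 1.06×10^-4, f = 0.01720, h_2 = f(L/D)V²/2g = 0.04338 m
Series → Q common, losses add: H = Σh = 3.840 m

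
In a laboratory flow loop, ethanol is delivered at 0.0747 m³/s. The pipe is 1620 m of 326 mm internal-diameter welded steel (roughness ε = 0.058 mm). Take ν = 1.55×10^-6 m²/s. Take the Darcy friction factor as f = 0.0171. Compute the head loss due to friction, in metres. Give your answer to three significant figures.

V = 4Q/(πD²) = 4·0.0747/(π·0.326²) = 0.8949 m/s
h_f = f(L/D)V²/(2g) = 0.01710·(1620/0.326)·0.8949²/(2·9.81) = 3.469 m

h_f ≈ 3.47 m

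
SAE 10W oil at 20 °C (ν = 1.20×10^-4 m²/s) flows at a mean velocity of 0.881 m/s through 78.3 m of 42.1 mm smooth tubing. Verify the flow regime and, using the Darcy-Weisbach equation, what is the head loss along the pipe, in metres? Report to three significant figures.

Re = VD/ν = 0.881·0.04210/1.20×10^-4 = 309 → laminar (Re < 2300)
f = 64/Re = 0.2071
h_f = f(L/D)V²/(2g) = 0.2071·(78.3/0.04210)·0.881²/(2·9.81) = 15.23 m

h_f ≈ 15.2 m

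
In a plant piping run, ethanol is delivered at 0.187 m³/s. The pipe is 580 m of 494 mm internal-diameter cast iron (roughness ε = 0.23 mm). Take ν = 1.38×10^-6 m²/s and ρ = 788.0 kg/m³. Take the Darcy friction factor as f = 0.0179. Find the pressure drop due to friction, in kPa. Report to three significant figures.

V = 4Q/(πD²) = 4·0.187/(π·0.494²) = 0.9757 m/s
h_f = f(L/D)V²/(2g) = 0.01790·(580/0.494)·0.9757²/(2·9.81) = 1.020 m
Δp = ρg·h_f = 788.0·9.81·1.020 = 7.882 kPa

Δp ≈ 7.88 kPa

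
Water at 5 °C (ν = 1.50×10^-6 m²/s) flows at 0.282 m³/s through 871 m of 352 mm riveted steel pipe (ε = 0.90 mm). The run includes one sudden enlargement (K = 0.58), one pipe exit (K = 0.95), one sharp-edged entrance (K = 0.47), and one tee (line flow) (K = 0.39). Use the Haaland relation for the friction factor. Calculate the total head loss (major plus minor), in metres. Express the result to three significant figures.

V = 4Q/(πD²) = 2.898 m/s; V²/2g = 0.4280 m
Re = 6.80×10^5, ε/D = 0.00256 → f = 0.02528 (Haaland)
Major: h_f = f(L/D)·V²/2g = 0.02528·2474·0.4280 = 26.77 m
Minor: ΣK = 2.39; h_m = ΣK·V²/2g = 1.023 m
Total H_L = 26.77 + 1.023 = 27.80 m

H_L ≈ 27.8 m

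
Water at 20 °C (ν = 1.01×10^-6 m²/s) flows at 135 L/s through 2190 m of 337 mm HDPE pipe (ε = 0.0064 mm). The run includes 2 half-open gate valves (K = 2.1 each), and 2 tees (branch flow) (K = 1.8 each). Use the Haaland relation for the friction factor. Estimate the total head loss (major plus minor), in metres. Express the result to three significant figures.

V = 4Q/(πD²) = 1.514 m/s; V²/2g = 0.1168 m
Re = 5.05×10^5, ε/D = 1.90×10^-5 → f = 0.01326 (Haaland)
Major: h_f = f(L/D)·V²/2g = 0.01326·6499·0.1168 = 10.06 m
Minor: ΣK = 7.80; h_m = ΣK·V²/2g = 0.9107 m
Total H_L = 10.06 + 0.9107 = 10.97 m

H_L ≈ 11.0 m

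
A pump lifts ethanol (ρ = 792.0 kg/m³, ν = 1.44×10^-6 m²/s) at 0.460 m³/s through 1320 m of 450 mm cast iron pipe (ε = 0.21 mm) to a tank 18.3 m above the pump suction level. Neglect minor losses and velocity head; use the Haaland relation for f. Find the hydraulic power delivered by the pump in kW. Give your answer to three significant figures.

P_hyd ≈ 141 kW

V = 4Q/(πD²) = 2.892 m/s; Re = 9.04×10^5; ε/D = 4.67×10^-4; f = 0.01699
h_f = f(L/D)V²/2g = 21.24 m
Total head H = z + h_f = 18.3 + 21.24 = 39.54 m
P_hyd = ρgQH = 792.0·9.81·0.460·39.54 = 141.3 kW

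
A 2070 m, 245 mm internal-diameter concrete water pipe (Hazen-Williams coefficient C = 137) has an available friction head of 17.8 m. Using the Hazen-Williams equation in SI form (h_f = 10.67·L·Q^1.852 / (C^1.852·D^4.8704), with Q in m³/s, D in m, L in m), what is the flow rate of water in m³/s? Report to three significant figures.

Q ≈ 0.0724 m³/s

Rearranging: Q = [h_f·C^1.852·D^4.8704 / (10.67·L)]^(1/1.852)
Q = [17.8·137^1.852·0.245^4.8704 / (10.67·2070)]^0.540 = 0.07242 m³/s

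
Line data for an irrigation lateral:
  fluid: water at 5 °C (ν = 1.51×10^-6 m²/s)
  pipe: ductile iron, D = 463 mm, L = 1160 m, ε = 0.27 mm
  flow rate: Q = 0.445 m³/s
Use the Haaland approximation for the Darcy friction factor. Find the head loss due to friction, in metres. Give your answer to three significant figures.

V = 4Q/(πD²) = 4·0.445/(π·0.463²) = 2.643 m/s
Re = VD/ν = 2.643·0.463/1.51×10^-6 = 8.10×10^5 → turbulent
ε/D = 0.27/463 = 5.83×10^-4
Haaland: f = 0.01781
h_f = f(L/D)V²/(2g) = 0.01781·(1160/0.463)·2.643²/(2·9.81) = 15.89 m

h_f ≈ 15.9 m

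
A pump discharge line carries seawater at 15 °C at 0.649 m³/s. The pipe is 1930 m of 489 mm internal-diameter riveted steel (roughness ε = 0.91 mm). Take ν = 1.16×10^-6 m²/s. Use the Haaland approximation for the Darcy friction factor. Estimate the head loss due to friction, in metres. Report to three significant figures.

h_f ≈ 55.6 m

V = 4Q/(πD²) = 4·0.649/(π·0.489²) = 3.456 m/s
Re = VD/ν = 3.456·0.489/1.16×10^-6 = 1.46×10^6 → turbulent
ε/D = 0.91/489 = 0.00186
Haaland: f = 0.02314
h_f = f(L/D)V²/(2g) = 0.02314·(1930/0.489)·3.456²/(2·9.81) = 55.59 m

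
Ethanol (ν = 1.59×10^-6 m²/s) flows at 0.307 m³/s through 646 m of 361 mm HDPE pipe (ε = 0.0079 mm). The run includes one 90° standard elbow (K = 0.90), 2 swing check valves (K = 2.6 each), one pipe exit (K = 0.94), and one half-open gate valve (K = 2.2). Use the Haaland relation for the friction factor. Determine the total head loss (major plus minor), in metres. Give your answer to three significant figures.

V = 4Q/(πD²) = 2.999 m/s; V²/2g = 0.4585 m
Re = 6.81×10^5, ε/D = 2.19×10^-5 → f = 0.01269 (Haaland)
Major: h_f = f(L/D)·V²/2g = 0.01269·1789·0.4585 = 10.41 m
Minor: ΣK = 9.24; h_m = ΣK·V²/2g = 4.237 m
Total H_L = 10.41 + 4.237 = 14.65 m

H_L ≈ 14.6 m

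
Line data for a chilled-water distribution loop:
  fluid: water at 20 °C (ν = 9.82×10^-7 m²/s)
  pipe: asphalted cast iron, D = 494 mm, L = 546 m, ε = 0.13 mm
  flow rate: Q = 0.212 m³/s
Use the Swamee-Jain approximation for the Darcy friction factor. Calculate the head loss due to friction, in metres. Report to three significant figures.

V = 4Q/(πD²) = 4·0.212/(π·0.494²) = 1.106 m/s
Re = VD/ν = 1.106·0.494/9.82×10^-7 = 5.56×10^5 → turbulent
ε/D = 0.13/494 = 2.63×10^-4
Swamee-Jain: f = 0.01595
h_f = f(L/D)V²/(2g) = 0.01595·(546/0.494)·1.106²/(2·9.81) = 1.099 m

h_f ≈ 1.10 m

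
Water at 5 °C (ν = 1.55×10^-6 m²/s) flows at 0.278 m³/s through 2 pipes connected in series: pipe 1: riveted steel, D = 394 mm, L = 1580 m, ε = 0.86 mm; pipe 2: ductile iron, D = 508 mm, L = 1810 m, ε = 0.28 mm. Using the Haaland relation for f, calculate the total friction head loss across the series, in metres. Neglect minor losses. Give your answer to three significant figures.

Pipe 1: V = 2.280 m/s, Re = 5.80×10^5, ε/D = 0.00218, f = 0.02428, h_1 = f(L/D)V²/2g = 25.81 m
Pipe 2: V = 1.372 m/s, Re = 4.50×10^5, ε/D = 5.51×10^-4, f = 0.01798, h_2 = f(L/D)V²/2g = 6.142 m
Series → Q common, losses add: H = Σh = 31.95 m

H ≈ 31.9 m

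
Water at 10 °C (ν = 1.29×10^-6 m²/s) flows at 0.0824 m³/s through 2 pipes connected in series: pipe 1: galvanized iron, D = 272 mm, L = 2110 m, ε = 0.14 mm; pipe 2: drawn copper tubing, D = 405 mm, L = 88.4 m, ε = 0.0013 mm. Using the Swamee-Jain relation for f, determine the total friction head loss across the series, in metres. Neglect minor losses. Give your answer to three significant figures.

Pipe 1: V = 1.418 m/s, Re = 2.99×10^5, ε/D = 5.15×10^-4, f = 0.01842, h_1 = f(L/D)V²/2g = 14.64 m
Pipe 2: V = 0.6396 m/s, Re = 2.01×10^5, ε/D = 3.21×10^-6, f = 0.01555, h_2 = f(L/D)V²/2g = 0.07077 m
Series → Q common, losses add: H = Σh = 14.71 m

H ≈ 14.7 m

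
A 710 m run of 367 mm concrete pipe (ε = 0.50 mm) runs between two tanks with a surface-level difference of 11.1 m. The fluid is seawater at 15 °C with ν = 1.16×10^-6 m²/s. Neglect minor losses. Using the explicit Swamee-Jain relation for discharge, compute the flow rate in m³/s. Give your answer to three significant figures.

Swamee-Jain (Type II): Q = -0.965·√(gD⁵h_f/L)·ln[ε/(3.7D) + √(3.17ν²L/(gD³h_f))]
√(gD⁵h_f/L) = √(9.81·0.367⁵·11.1/710) = 0.03195
ε/(3.7D) = 3.68×10^-4; √(3.17ν²L/(gD³h_f)) = 2.37×10^-5
Q = -0.965·0.03195·ln(3.919×10^-4) = 0.2419 m³/s
Check: V = 2.29 m/s, Re = 7.23×10^5, f = 0.02164, h_f = 11.2 m ≈ 11.1 m ✓

Q ≈ 0.242 m³/s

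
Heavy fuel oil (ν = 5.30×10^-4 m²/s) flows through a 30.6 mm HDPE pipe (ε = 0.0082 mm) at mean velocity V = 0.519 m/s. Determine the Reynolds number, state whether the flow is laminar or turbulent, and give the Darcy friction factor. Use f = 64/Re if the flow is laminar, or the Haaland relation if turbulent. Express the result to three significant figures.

Re ≈ 30.0; laminar; f = 64/Re ≈ 2.14

Re = VD/ν = 0.5190·0.0306/5.30×10^-4 = 30.0
Re < 2300 → laminar → f = 64/Re = 2.136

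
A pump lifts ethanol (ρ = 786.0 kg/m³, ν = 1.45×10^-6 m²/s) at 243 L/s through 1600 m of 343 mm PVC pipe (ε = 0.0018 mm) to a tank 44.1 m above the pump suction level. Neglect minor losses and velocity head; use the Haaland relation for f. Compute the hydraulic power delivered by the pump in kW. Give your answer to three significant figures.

P_hyd ≈ 122 kW

V = 4Q/(πD²) = 2.630 m/s; Re = 6.22×10^5; ε/D = 5.25×10^-6; f = 0.01263
h_f = f(L/D)V²/2g = 20.77 m
Total head H = z + h_f = 44.1 + 20.77 = 64.87 m
P_hyd = ρgQH = 786.0·9.81·0.243·64.87 = 121.6 kW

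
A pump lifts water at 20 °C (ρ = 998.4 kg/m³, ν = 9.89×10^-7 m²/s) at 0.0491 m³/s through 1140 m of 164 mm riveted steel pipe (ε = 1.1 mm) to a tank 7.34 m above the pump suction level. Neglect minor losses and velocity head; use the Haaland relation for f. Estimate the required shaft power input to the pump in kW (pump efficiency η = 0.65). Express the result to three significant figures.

V = 4Q/(πD²) = 2.324 m/s; Re = 3.85×10^5; ε/D = 0.00671; f = 0.03351
h_f = f(L/D)V²/2g = 64.15 m
Total head H = z + h_f = 7.34 + 64.15 = 71.49 m
P_hyd = ρgQH = 998.4·9.81·0.0491·71.49 = 34.38 kW
P_shaft = P_hyd/η = 34.38/0.65 = 52.89 kW

P_shaft ≈ 52.9 kW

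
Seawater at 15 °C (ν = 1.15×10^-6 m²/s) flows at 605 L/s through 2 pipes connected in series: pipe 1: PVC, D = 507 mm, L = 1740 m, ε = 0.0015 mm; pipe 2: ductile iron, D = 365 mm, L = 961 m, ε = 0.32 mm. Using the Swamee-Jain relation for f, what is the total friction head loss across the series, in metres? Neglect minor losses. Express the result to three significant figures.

Pipe 1: V = 2.997 m/s, Re = 1.32×10^6, ε/D = 2.96×10^-6, f = 0.01117, h_1 = f(L/D)V²/2g = 17.55 m
Pipe 2: V = 5.782 m/s, Re = 1.84×10^6, ε/D = 8.77×10^-4, f = 0.01927, h_2 = f(L/D)V²/2g = 86.46 m
Series → Q common, losses add: H = Σh = 104.0 m

H ≈ 104 m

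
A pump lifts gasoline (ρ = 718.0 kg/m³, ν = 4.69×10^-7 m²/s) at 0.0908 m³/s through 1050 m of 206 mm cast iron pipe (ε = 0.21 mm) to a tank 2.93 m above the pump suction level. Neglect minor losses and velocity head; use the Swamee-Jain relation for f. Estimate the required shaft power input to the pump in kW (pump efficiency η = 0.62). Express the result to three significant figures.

P_shaft ≈ 42.9 kW

V = 4Q/(πD²) = 2.724 m/s; Re = 1.20×10^6; ε/D = 0.00102; f = 0.02006
h_f = f(L/D)V²/2g = 38.68 m
Total head H = z + h_f = 2.93 + 38.68 = 41.61 m
P_hyd = ρgQH = 718.0·9.81·0.0908·41.61 = 26.61 kW
P_shaft = P_hyd/η = 26.61/0.62 = 42.92 kW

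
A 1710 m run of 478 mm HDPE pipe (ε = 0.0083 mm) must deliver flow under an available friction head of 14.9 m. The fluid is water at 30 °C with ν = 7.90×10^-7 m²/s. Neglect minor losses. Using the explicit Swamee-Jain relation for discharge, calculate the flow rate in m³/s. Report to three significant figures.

Swamee-Jain (Type II): Q = -0.965·√(gD⁵h_f/L)·ln[ε/(3.7D) + √(3.17ν²L/(gD³h_f))]
√(gD⁵h_f/L) = √(9.81·0.478⁵·14.9/1710) = 0.04618
ε/(3.7D) = 4.69×10^-6; √(3.17ν²L/(gD³h_f)) = 1.46×10^-5
Q = -0.965·0.04618·ln(1.925×10^-5) = 0.4839 m³/s
Check: V = 2.70 m/s, Re = 1.63×10^6, f = 0.01126, h_f = 14.9 m ≈ 14.9 m ✓

Q ≈ 0.484 m³/s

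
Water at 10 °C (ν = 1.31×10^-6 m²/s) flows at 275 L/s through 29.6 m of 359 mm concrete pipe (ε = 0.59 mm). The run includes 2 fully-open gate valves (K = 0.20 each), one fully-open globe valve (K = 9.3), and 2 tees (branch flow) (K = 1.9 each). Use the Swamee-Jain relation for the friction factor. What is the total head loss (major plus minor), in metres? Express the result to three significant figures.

V = 4Q/(πD²) = 2.717 m/s; V²/2g = 0.3762 m
Re = 7.45×10^5, ε/D = 0.00164 → f = 0.02262 (Swamee-Jain)
Major: h_f = f(L/D)·V²/2g = 0.02262·82.45·0.3762 = 0.7017 m
Minor: ΣK = 13.5; h_m = ΣK·V²/2g = 5.079 m
Total H_L = 0.7017 + 5.079 = 5.780 m

H_L ≈ 5.78 m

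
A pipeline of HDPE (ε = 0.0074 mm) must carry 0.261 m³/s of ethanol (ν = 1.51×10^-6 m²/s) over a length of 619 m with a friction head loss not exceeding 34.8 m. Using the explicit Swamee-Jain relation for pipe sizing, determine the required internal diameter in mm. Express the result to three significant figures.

Swamee-Jain (Type III): D = 0.66·[ε^1.25·(LQ²/(gh_f))^4.75 + ν·Q^9.4·(L/(gh_f))^5.2]^0.04
LQ²/(gh_f) = 0.1235; L/(gh_f) = 1.813
Term 1 = ε^1.25·(…)^4.75 = 1.87×10^-11; Term 2 = ν·Q^9.4·(…)^5.2 = 1.09×10^-10
D = 0.66·(1.87×10^-11 + 1.09×10^-10)^0.04 = 0.2654 m = 265 mm
Check: V = 4.72 m/s, Re = 8.29×10^5, f = 0.01256, h_f = 33.3 m ≈ 34.8 m ✓

D ≈ 265 mm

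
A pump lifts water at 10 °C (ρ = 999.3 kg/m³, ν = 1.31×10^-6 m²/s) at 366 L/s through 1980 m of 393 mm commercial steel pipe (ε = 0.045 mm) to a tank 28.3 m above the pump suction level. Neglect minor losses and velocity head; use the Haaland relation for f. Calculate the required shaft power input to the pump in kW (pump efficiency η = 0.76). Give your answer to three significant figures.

P_shaft ≈ 284 kW

V = 4Q/(πD²) = 3.017 m/s; Re = 9.05×10^5; ε/D = 1.15×10^-4; f = 0.01364
h_f = f(L/D)V²/2g = 31.88 m
Total head H = z + h_f = 28.3 + 31.88 = 60.18 m
P_hyd = ρgQH = 999.3·9.81·0.366·60.18 = 215.9 kW
P_shaft = P_hyd/η = 215.9/0.76 = 284.1 kW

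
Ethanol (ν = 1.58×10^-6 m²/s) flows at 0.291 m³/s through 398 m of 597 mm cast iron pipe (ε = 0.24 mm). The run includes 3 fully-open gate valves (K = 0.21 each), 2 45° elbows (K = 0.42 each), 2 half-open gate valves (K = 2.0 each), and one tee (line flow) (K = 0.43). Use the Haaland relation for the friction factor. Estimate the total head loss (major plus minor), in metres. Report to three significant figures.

H_L ≈ 0.955 m

V = 4Q/(πD²) = 1.040 m/s; V²/2g = 0.05508 m
Re = 3.93×10^5, ε/D = 4.02×10^-4 → f = 0.01716 (Haaland)
Major: h_f = f(L/D)·V²/2g = 0.01716·666.7·0.05508 = 0.6301 m
Minor: ΣK = 5.90; h_m = ΣK·V²/2g = 0.3250 m
Total H_L = 0.6301 + 0.3250 = 0.9550 m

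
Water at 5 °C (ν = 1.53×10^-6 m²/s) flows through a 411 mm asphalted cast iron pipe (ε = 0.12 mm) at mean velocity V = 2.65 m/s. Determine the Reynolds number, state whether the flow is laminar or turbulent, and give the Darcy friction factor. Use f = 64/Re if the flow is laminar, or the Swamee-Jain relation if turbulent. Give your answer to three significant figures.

Re = VD/ν = 2.650·0.411/1.53×10^-6 = 7.12×10^5
Re > 4000 → turbulent; ε/D = 2.92×10^-4
Swamee-Jain: f = 0.01595

Re ≈ 7.12×10^5; turbulent; f ≈ 0.0160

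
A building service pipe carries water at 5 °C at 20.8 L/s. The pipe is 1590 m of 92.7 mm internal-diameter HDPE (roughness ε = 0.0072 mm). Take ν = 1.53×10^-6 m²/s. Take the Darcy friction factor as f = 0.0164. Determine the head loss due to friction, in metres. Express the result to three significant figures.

h_f ≈ 136 m

V = 4Q/(πD²) = 4·0.0208/(π·0.0927²) = 3.082 m/s
h_f = f(L/D)V²/(2g) = 0.01640·(1590/0.0927)·3.082²/(2·9.81) = 136.2 m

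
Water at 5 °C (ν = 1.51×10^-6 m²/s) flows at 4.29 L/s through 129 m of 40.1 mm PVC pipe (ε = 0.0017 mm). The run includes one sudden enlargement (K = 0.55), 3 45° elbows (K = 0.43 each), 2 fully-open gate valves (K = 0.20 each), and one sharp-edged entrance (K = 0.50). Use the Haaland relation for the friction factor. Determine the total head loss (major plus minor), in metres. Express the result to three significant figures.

H_L ≈ 36.4 m

V = 4Q/(πD²) = 3.397 m/s; V²/2g = 0.5881 m
Re = 9.02×10^4, ε/D = 4.24×10^-5 → f = 0.01838 (Haaland)
Major: h_f = f(L/D)·V²/2g = 0.01838·3217·0.5881 = 34.77 m
Minor: ΣK = 2.74; h_m = ΣK·V²/2g = 1.611 m
Total H_L = 34.77 + 1.611 = 36.38 m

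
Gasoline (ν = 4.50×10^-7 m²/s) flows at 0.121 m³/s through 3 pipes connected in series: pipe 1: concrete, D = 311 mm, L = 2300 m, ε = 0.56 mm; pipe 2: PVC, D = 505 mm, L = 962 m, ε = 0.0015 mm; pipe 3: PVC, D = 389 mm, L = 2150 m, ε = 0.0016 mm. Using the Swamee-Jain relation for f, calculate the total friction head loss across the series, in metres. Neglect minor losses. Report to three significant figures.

H ≈ 26.0 m

Pipe 1: V = 1.593 m/s, Re = 1.10×10^6, ε/D = 0.00180, f = 0.02303, h_1 = f(L/D)V²/2g = 22.03 m
Pipe 2: V = 0.6041 m/s, Re = 6.78×10^5, ε/D = 2.97×10^-6, f = 0.01246, h_2 = f(L/D)V²/2g = 0.4416 m
Pipe 3: V = 1.018 m/s, Re = 8.80×10^5, ε/D = 4.11×10^-6, f = 0.01196, h_3 = f(L/D)V²/2g = 3.491 m
Series → Q common, losses add: H = Σh = 25.96 m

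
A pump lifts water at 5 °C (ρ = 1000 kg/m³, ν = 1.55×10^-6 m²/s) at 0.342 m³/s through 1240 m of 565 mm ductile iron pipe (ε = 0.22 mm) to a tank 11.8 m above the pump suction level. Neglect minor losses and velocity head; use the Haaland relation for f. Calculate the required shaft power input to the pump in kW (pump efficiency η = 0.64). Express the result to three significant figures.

P_shaft ≈ 80.2 kW

V = 4Q/(πD²) = 1.364 m/s; Re = 4.97×10^5; ε/D = 3.89×10^-4; f = 0.01684
h_f = f(L/D)V²/2g = 3.504 m
Total head H = z + h_f = 11.8 + 3.504 = 15.30 m
P_hyd = ρgQH = 1000·9.81·0.342·15.30 = 51.35 kW
P_shaft = P_hyd/η = 51.35/0.64 = 80.23 kW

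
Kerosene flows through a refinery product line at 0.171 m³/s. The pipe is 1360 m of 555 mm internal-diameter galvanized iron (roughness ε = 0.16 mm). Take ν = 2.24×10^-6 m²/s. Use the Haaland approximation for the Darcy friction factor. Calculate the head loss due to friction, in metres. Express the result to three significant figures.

V = 4Q/(πD²) = 4·0.171/(π·0.555²) = 0.7068 m/s
Re = VD/ν = 0.7068·0.555/2.24×10^-6 = 1.75×10^5 → turbulent
ε/D = 0.16/555 = 2.88×10^-4
Haaland: f = 0.01771
h_f = f(L/D)V²/(2g) = 0.01771·(1360/0.555)·0.7068²/(2·9.81) = 1.105 m

h_f ≈ 1.11 m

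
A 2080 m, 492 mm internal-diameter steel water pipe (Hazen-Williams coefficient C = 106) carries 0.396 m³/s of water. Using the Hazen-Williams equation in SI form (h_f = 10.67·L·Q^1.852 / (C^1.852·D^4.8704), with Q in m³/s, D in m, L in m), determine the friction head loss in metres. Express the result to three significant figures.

h_f = 10.67·2080·0.396^1.852 / (106^1.852·0.492^4.8704) = 22.42 m

h_f ≈ 22.4 m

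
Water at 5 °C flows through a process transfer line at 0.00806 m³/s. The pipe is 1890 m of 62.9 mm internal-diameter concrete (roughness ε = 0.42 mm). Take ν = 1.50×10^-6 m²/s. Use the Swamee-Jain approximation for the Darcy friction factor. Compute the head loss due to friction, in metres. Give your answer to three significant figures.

h_f ≈ 352 m

V = 4Q/(πD²) = 4·0.00806/(π·0.0629²) = 2.594 m/s
Re = VD/ν = 2.594·0.0629/1.50×10^-6 = 1.09×10^5 → turbulent
ε/D = 0.42/62.9 = 0.00668
Swamee-Jain: f = 0.03417
h_f = f(L/D)V²/(2g) = 0.03417·(1890/0.0629)·2.594²/(2·9.81) = 352.1 m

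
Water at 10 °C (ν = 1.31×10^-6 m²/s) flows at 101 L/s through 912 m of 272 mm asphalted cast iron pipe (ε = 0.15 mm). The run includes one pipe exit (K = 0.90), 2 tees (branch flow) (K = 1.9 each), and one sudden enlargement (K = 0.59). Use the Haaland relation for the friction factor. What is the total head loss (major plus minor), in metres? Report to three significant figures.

V = 4Q/(πD²) = 1.738 m/s; V²/2g = 0.1540 m
Re = 3.61×10^5, ε/D = 5.51×10^-4 → f = 0.01817 (Haaland)
Major: h_f = f(L/D)·V²/2g = 0.01817·3353·0.1540 = 9.383 m
Minor: ΣK = 5.29; h_m = ΣK·V²/2g = 0.8146 m
Total H_L = 9.383 + 0.8146 = 10.20 m

H_L ≈ 10.2 m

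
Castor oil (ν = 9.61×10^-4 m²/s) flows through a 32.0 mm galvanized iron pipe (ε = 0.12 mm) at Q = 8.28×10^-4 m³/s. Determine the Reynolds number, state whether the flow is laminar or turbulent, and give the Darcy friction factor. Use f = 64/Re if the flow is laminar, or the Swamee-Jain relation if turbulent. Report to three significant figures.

Re ≈ 34.3; laminar; f = 64/Re ≈ 1.87

V = 4Q/(πD²) = 1.030 m/s
Re = VD/ν = 1.030·0.0320/9.61×10^-4 = 34.3
Re < 2300 → laminar → f = 64/Re = 1.867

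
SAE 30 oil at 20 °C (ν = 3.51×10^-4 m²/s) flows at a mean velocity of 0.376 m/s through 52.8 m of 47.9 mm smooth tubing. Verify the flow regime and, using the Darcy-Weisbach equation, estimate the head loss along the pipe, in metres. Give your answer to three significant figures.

h_f ≈ 9.91 m

Re = VD/ν = 0.376·0.04790/3.51×10^-4 = 51.3 → laminar (Re < 2300)
f = 64/Re = 1.247
h_f = f(L/D)V²/(2g) = 1.247·(52.8/0.04790)·0.376²/(2·9.81) = 9.907 m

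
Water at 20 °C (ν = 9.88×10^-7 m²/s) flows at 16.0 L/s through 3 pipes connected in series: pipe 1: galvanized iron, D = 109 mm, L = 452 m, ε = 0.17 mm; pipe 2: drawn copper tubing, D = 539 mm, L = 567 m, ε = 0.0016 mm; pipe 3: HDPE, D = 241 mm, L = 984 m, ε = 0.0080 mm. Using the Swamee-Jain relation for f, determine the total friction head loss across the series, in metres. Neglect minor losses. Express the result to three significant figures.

Pipe 1: V = 1.715 m/s, Re = 1.89×10^5, ε/D = 0.00156, f = 0.02323, h_1 = f(L/D)V²/2g = 14.43 m
Pipe 2: V = 0.07012 m/s, Re = 3.83×10^4, ε/D = 2.97×10^-6, f = 0.02208, h_2 = f(L/D)V²/2g = 0.005822 m
Pipe 3: V = 0.3507 m/s, Re = 8.56×10^4, ε/D = 3.32×10^-5, f = 0.01864, h_3 = f(L/D)V²/2g = 0.4773 m
Series → Q common, losses add: H = Σh = 14.92 m

H ≈ 14.9 m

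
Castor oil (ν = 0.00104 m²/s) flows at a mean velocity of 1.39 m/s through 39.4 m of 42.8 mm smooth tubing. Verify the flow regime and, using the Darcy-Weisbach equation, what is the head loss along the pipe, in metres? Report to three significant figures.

Re = VD/ν = 1.39·0.04280/0.00104 = 57.2 → laminar (Re < 2300)
f = 64/Re = 1.119
h_f = f(L/D)V²/(2g) = 1.119·(39.4/0.04280)·1.39²/(2·9.81) = 101.4 m

h_f ≈ 101 m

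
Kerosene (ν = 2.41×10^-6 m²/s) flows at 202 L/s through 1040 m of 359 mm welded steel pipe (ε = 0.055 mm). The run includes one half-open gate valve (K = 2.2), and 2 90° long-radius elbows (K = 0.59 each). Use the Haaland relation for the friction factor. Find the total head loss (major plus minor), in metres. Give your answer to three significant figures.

H_L ≈ 9.92 m

V = 4Q/(πD²) = 1.996 m/s; V²/2g = 0.2030 m
Re = 2.97×10^5, ε/D = 1.53×10^-4 → f = 0.01570 (Haaland)
Major: h_f = f(L/D)·V²/2g = 0.01570·2897·0.2030 = 9.233 m
Minor: ΣK = 3.38; h_m = ΣK·V²/2g = 0.6861 m
Total H_L = 9.233 + 0.6861 = 9.919 m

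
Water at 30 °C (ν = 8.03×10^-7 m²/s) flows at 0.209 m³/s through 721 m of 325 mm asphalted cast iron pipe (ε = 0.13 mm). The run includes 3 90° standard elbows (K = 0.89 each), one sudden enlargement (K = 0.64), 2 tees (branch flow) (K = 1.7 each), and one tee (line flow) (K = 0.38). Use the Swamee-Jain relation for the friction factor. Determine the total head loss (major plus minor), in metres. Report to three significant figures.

H_L ≈ 14.2 m

V = 4Q/(πD²) = 2.519 m/s; V²/2g = 0.3235 m
Re = 1.02×10^6, ε/D = 4.00×10^-4 → f = 0.01657 (Swamee-Jain)
Major: h_f = f(L/D)·V²/2g = 0.01657·2218·0.3235 = 11.89 m
Minor: ΣK = 7.09; h_m = ΣK·V²/2g = 2.294 m
Total H_L = 11.89 + 2.294 = 14.19 m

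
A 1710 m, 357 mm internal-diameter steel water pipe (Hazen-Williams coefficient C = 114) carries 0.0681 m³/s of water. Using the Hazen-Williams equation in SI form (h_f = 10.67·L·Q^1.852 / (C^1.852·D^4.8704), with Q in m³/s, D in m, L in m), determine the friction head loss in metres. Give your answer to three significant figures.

h_f = 10.67·1710·0.0681^1.852 / (114^1.852·0.357^4.8704) = 2.947 m

h_f ≈ 2.95 m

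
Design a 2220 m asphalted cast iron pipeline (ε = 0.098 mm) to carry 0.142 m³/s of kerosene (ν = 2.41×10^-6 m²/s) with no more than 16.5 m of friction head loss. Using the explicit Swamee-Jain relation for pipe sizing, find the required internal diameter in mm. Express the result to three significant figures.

D ≈ 335 mm

Swamee-Jain (Type III): D = 0.66·[ε^1.25·(LQ²/(gh_f))^4.75 + ν·Q^9.4·(L/(gh_f))^5.2]^0.04
LQ²/(gh_f) = 0.2766; L/(gh_f) = 13.72
Term 1 = ε^1.25·(…)^4.75 = 2.18×10^-8; Term 2 = ν·Q^9.4·(…)^5.2 = 2.12×10^-8
D = 0.66·(2.18×10^-8 + 2.12×10^-8)^0.04 = 0.3349 m = 335 mm
Check: V = 1.61 m/s, Re = 2.24×10^5, f = 0.01752, h_f = 15.4 m ≈ 16.5 m ✓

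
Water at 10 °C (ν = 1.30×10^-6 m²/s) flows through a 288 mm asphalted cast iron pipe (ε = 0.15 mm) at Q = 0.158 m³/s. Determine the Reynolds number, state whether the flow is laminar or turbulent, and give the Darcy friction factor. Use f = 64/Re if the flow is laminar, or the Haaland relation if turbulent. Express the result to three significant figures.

V = 4Q/(πD²) = 2.425 m/s
Re = VD/ν = 2.425·0.288/1.30×10^-6 = 5.37×10^5
Re > 4000 → turbulent; ε/D = 5.21×10^-4
Haaland: f = 0.01766

Re ≈ 5.37×10^5; turbulent; f ≈ 0.0177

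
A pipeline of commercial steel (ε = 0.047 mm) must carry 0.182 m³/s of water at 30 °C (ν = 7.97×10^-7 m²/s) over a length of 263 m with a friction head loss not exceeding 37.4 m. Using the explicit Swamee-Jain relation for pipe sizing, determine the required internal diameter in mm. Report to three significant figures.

D ≈ 199 mm

Swamee-Jain (Type III): D = 0.66·[ε^1.25·(LQ²/(gh_f))^4.75 + ν·Q^9.4·(L/(gh_f))^5.2]^0.04
LQ²/(gh_f) = 0.02374; L/(gh_f) = 0.7168
Term 1 = ε^1.25·(…)^4.75 = 7.48×10^-14; Term 2 = ν·Q^9.4·(…)^5.2 = 1.56×10^-14
D = 0.66·(7.48×10^-14 + 1.56×10^-14)^0.04 = 0.1985 m = 199 mm
Check: V = 5.88 m/s, Re = 1.46×10^6, f = 0.01490, h_f = 34.8 m ≈ 37.4 m ✓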